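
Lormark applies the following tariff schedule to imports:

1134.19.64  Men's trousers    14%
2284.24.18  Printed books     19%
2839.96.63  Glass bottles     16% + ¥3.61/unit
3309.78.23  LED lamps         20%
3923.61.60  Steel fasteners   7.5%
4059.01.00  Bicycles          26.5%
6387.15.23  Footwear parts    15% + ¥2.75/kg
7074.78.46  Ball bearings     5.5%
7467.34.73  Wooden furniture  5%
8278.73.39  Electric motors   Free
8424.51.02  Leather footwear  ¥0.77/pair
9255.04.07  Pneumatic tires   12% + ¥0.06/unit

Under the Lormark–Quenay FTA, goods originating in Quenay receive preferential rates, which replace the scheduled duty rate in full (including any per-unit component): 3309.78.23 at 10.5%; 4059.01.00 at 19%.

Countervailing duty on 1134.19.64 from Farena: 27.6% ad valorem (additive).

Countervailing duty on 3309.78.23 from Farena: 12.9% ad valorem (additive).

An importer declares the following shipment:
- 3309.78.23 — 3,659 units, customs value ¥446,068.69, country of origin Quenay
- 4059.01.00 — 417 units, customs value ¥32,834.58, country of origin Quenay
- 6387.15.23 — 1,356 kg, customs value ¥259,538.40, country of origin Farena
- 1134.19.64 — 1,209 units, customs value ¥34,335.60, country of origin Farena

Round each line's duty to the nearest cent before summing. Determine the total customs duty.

¥110,019.15

Line 1 (3309.78.23, Quenay, 3,659 units, ¥446,068.69):
Base rate for 3309.78.23 is 20%.
Origin Quenay qualifies under the Lormark–Quenay agreement and 3309.78.23 is covered: preferential rate 10.5% applies instead.
The additional-duty order on 3309.78.23 targets Farena, not Quenay; it does not apply.
Duty = ¥446,068.69 × 10.5% = ¥46,837.21.
Line 2 (4059.01.00, Quenay, 417 units, ¥32,834.58):
Base rate for 4059.01.00 is 26.5%.
Origin Quenay qualifies under the Lormark–Quenay agreement and 4059.01.00 is covered: preferential rate 19% applies instead.
Duty = ¥32,834.58 × 19% = ¥6,238.57.
Line 3 (6387.15.23, Farena, 1,356 kg, ¥259,538.40):
Base rate for 6387.15.23 is 15% + ¥2.75/kg.
Duty = ¥259,538.40 × 15% + 1,356 × ¥2.75 = ¥42,659.76.
Line 4 (1134.19.64, Farena, 1,209 units, ¥34,335.60):
Base rate for 1134.19.64 is 14%.
Additional duty on 1134.19.64 from Farena: +27.6%. Applied ad valorem rate: 14% + 27.6% = 41.6%.
Duty = ¥34,335.60 × 41.6% = ¥14,283.61.
Total = ¥46,837.21 + ¥6,238.57 + ¥42,659.76 + ¥14,283.61 = ¥110,019.15.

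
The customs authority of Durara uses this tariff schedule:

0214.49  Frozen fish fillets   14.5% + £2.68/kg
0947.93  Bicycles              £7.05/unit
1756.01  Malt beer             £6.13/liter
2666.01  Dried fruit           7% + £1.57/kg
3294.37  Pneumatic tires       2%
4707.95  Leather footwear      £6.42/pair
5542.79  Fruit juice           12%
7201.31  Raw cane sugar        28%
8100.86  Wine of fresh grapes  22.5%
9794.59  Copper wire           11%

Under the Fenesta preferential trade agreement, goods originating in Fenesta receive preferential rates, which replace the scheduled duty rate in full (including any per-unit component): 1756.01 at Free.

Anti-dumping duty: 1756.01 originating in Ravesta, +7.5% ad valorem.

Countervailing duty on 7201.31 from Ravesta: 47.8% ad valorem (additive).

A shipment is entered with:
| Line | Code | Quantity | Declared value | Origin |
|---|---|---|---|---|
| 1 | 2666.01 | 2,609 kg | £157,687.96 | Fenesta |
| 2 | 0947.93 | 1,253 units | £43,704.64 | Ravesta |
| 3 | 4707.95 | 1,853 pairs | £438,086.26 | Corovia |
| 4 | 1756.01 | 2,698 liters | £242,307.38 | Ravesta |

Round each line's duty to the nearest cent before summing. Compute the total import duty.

£70,575.99

Line 1 (2666.01, Fenesta, 2,609 kg, £157,687.96):
Base rate for 2666.01 is 7% + £1.57/kg.
Origin Fenesta is the FTA partner but 2666.01 is not on the preference list; base rate stands.
Duty = £157,687.96 × 7% + 2,609 × £1.57 = £15,134.29.
Line 2 (0947.93, Ravesta, 1,253 units, £43,704.64):
Base rate for 0947.93 is £7.05/unit.
Duty = 1,253 × £7.05 = £8,833.65.
Line 3 (4707.95, Corovia, 1,853 pairs, £438,086.26):
Base rate for 4707.95 is £6.42/pair.
Duty = 1,853 × £6.42 = £11,896.26.
Line 4 (1756.01, Ravesta, 2,698 liters, £242,307.38):
Base rate for 1756.01 is £6.13/liter.
1756.01 has an FTA preferential rate, but origin Ravesta is not Fenesta; base rate stands.
Additional duty on 1756.01 from Ravesta: +7.5% ad valorem. Applied ad valorem rate = 7.5%.
Duty = £242,307.38 × 7.5% + 2,698 × £6.13 = £34,711.79.
Total = £15,134.29 + £8,833.65 + £11,896.26 + £34,711.79 = £70,575.99.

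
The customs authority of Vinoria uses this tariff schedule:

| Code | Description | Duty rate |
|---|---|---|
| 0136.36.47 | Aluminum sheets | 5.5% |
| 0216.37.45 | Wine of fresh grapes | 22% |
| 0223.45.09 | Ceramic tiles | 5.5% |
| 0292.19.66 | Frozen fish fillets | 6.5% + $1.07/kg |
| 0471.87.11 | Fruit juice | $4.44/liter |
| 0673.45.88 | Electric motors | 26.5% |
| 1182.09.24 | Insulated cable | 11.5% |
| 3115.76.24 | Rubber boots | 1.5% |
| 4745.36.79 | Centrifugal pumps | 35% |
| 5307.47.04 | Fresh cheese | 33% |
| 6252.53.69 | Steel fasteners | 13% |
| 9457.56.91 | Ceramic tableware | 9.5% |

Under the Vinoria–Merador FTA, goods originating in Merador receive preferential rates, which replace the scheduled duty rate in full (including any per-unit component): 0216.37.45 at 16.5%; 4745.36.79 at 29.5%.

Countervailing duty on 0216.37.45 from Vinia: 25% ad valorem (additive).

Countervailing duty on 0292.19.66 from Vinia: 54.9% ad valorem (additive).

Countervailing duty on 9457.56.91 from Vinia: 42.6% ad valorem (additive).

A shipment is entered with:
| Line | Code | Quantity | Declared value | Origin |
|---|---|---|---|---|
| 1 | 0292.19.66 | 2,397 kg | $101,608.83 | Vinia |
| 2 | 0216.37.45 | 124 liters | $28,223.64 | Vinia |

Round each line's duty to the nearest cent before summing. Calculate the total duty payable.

Line 1 (0292.19.66, Vinia, 2,397 kg, $101,608.83):
Base rate for 0292.19.66 is 6.5% + $1.07/kg.
Additional duty on 0292.19.66 from Vinia: +54.9%. Applied ad valorem rate: 6.5% + 54.9% = 61.4%.
Duty = $101,608.83 × 61.4% + 2,397 × $1.07 = $64,952.61.
Line 2 (0216.37.45, Vinia, 124 liters, $28,223.64):
Base rate for 0216.37.45 is 22%.
0216.37.45 has an FTA preferential rate, but origin Vinia is not Merador; base rate stands.
Additional duty on 0216.37.45 from Vinia: +25%. Applied ad valorem rate: 22% + 25% = 47%.
Duty = $28,223.64 × 47% = $13,265.11.
Total = $64,952.61 + $13,265.11 = $78,217.72.

$78,217.72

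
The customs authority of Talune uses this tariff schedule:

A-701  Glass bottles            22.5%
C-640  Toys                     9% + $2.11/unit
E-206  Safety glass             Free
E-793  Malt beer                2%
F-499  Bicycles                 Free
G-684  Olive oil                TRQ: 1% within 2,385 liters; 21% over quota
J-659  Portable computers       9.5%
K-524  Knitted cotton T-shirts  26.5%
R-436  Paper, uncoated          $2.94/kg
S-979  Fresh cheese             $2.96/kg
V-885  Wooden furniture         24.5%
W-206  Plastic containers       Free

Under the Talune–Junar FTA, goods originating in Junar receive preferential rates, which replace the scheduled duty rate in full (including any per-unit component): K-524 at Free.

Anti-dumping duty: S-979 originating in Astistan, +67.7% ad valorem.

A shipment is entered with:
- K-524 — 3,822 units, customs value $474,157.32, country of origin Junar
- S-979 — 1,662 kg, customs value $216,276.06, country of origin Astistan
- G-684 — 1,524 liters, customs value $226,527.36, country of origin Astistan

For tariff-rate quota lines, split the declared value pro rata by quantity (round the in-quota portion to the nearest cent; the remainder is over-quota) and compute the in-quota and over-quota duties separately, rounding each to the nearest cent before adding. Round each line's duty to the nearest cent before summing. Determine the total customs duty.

Line 1 (K-524, Junar, 3,822 units, $474,157.32):
Base rate for K-524 is 26.5%.
Origin Junar qualifies under the Talune–Junar agreement and K-524 is covered: preferential rate Free applies instead.
Duty = $474,157.32 × 0% = $0.00.
Line 2 (S-979, Astistan, 1,662 kg, $216,276.06):
Base rate for S-979 is $2.96/kg.
Additional duty on S-979 from Astistan: +67.7% ad valorem. Applied ad valorem rate = 67.7%.
Duty = $216,276.06 × 67.7% + 1,662 × $2.96 = $151,338.41.
Line 3 (G-684, Astistan, 1,524 liters, $226,527.36):
Code G-684 is under a tariff-rate quota (threshold 2,385 liters). Quantity 1,524 liters is within the quota, so the in-quota rate 1% applies to the full value.
Duty = $226,527.36 × 1% = $2,265.27.
Total = $0.00 + $151,338.41 + $2,265.27 = $153,603.68.

$153,603.68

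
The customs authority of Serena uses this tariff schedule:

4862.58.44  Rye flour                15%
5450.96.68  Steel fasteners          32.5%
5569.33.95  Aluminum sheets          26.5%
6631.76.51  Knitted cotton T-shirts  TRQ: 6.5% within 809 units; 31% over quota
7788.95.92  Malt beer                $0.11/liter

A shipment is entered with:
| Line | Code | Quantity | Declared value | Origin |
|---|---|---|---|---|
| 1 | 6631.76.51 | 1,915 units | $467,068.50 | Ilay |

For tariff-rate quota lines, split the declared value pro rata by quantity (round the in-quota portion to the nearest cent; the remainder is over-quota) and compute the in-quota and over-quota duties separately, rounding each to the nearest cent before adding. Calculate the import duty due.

$96,449.03

Line 1 (6631.76.51, Ilay, 1,915 units, $467,068.50):
Code 6631.76.51 is under a tariff-rate quota (threshold 809 units). In-quota: 809 units at 6.5%; over-quota: 1,106 units at 31%.
Pro-rata value split: in-quota = $467,068.50 × 809/1,915 = $197,315.10; over-quota = $467,068.50 − $197,315.10 = $269,753.40.
In-quota duty = $197,315.10 × 6.5% = $12,825.48. Over-quota duty = $269,753.40 × 31% = $83,623.55.
Line duty = $12,825.48 + $83,623.55 = $96,449.03.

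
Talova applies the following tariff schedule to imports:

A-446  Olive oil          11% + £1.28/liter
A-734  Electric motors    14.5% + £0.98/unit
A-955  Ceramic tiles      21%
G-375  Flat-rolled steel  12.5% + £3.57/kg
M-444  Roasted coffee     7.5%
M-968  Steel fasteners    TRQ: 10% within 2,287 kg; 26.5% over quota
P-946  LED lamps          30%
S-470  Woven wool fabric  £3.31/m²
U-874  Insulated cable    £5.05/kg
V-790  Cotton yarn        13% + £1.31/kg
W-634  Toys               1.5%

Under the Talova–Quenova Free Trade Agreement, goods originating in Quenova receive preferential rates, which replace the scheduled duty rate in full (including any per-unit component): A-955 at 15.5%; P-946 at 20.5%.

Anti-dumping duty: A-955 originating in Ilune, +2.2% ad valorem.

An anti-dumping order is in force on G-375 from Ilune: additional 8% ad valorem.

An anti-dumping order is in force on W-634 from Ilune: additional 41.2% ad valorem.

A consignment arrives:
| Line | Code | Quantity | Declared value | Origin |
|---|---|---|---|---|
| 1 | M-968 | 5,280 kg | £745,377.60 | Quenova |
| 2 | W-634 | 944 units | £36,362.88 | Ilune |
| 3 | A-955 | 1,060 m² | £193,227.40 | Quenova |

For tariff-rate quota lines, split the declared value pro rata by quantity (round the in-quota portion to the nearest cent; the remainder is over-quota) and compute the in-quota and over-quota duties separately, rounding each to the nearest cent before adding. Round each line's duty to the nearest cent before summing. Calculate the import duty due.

Line 1 (M-968, Quenova, 5,280 kg, £745,377.60):
Code M-968 is under a tariff-rate quota (threshold 2,287 kg). In-quota: 2,287 kg at 10%; over-quota: 2,993 kg at 26.5%.
Pro-rata value split: in-quota = £745,377.60 × 2,287/5,280 = £322,855.79; over-quota = £745,377.60 − £322,855.79 = £422,521.81.
In-quota duty = £322,855.79 × 10% = £32,285.58. Over-quota duty = £422,521.81 × 26.5% = £111,968.28.
Line duty = £32,285.58 + £111,968.28 = £144,253.86.
Line 2 (W-634, Ilune, 944 units, £36,362.88):
Base rate for W-634 is 1.5%.
Additional duty on W-634 from Ilune: +41.2%. Applied ad valorem rate: 1.5% + 41.2% = 42.7%.
Duty = £36,362.88 × 42.7% = £15,526.95.
Line 3 (A-955, Quenova, 1,060 m², £193,227.40):
Base rate for A-955 is 21%.
Origin Quenova qualifies under the Talova–Quenova agreement and A-955 is covered: preferential rate 15.5% applies instead.
The additional-duty order on A-955 targets Ilune, not Quenova; it does not apply.
Duty = £193,227.40 × 15.5% = £29,950.25.
Total = £144,253.86 + £15,526.95 + £29,950.25 = £189,731.06.

£189,731.06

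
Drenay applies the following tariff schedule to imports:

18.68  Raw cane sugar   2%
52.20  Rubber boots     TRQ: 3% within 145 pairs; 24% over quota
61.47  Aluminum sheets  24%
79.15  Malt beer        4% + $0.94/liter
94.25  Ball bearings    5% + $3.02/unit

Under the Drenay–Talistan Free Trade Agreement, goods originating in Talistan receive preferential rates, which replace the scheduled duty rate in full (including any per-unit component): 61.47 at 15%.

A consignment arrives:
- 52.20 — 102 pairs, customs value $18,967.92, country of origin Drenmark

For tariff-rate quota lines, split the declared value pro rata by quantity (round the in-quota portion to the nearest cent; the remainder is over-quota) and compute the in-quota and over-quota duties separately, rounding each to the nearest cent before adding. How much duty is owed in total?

Line 1 (52.20, Drenmark, 102 pairs, $18,967.92):
Code 52.20 is under a tariff-rate quota (threshold 145 pairs). Quantity 102 pairs is within the quota, so the in-quota rate 3% applies to the full value.
Duty = $18,967.92 × 3% = $569.04.

$569.04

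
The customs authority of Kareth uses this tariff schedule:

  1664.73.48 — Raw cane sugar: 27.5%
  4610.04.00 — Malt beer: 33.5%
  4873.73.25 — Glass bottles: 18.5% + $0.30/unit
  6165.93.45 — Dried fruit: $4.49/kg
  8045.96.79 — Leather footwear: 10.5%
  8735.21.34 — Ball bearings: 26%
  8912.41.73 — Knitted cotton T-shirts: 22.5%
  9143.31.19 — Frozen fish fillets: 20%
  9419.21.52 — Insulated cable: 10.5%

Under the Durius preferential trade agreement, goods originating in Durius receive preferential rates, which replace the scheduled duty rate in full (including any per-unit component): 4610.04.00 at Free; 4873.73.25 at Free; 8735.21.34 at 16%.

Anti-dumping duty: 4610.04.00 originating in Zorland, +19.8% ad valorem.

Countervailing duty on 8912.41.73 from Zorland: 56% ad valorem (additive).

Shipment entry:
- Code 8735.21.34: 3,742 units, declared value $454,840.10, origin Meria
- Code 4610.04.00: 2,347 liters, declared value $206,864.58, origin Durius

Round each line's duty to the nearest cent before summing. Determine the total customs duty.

Line 1 (8735.21.34, Meria, 3,742 units, $454,840.10):
Base rate for 8735.21.34 is 26%.
8735.21.34 has an FTA preferential rate, but origin Meria is not Durius; base rate stands.
Duty = $454,840.10 × 26% = $118,258.43.
Line 2 (4610.04.00, Durius, 2,347 liters, $206,864.58):
Base rate for 4610.04.00 is 33.5%.
Origin Durius qualifies under the Kareth–Durius agreement and 4610.04.00 is covered: preferential rate Free applies instead.
The additional-duty order on 4610.04.00 targets Zorland, not Durius; it does not apply.
Duty = $206,864.58 × 0% = $0.00.
Total = $118,258.43 + $0.00 = $118,258.43.

$118,258.43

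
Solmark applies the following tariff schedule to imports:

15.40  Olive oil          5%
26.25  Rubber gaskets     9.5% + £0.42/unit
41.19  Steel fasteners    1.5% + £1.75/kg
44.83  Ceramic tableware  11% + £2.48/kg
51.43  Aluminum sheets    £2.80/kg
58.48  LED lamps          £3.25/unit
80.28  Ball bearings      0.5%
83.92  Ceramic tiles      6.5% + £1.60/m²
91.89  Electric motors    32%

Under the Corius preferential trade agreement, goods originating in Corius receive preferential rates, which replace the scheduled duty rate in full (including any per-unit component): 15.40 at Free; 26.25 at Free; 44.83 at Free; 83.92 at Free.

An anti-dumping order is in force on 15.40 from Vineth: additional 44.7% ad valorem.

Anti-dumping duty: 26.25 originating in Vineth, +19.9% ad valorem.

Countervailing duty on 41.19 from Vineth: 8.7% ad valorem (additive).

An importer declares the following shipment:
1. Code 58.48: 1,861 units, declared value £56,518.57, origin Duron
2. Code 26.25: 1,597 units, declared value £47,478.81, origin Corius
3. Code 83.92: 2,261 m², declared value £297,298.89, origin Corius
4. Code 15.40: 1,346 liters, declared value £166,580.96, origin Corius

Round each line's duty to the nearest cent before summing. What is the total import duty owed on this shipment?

Line 1 (58.48, Duron, 1,861 units, £56,518.57):
Base rate for 58.48 is £3.25/unit.
Duty = 1,861 × £3.25 = £6,048.25.
Line 2 (26.25, Corius, 1,597 units, £47,478.81):
Base rate for 26.25 is 9.5% + £0.42/unit.
Origin Corius qualifies under the Solmark–Corius agreement and 26.25 is covered: preferential rate Free applies instead.
The additional-duty order on 26.25 targets Vineth, not Corius; it does not apply.
Duty = £47,478.81 × 0% = £0.00.
Line 3 (83.92, Corius, 2,261 m², £297,298.89):
Base rate for 83.92 is 6.5% + £1.60/m².
Origin Corius qualifies under the Solmark–Corius agreement and 83.92 is covered: preferential rate Free applies instead.
Duty = £297,298.89 × 0% = £0.00.
Line 4 (15.40, Corius, 1,346 liters, £166,580.96):
Base rate for 15.40 is 5%.
Origin Corius qualifies under the Solmark–Corius agreement and 15.40 is covered: preferential rate Free applies instead.
The additional-duty order on 15.40 targets Vineth, not Corius; it does not apply.
Duty = £166,580.96 × 0% = £0.00.
Total = £6,048.25 + £0.00 + £0.00 + £0.00 = £6,048.25.

£6,048.25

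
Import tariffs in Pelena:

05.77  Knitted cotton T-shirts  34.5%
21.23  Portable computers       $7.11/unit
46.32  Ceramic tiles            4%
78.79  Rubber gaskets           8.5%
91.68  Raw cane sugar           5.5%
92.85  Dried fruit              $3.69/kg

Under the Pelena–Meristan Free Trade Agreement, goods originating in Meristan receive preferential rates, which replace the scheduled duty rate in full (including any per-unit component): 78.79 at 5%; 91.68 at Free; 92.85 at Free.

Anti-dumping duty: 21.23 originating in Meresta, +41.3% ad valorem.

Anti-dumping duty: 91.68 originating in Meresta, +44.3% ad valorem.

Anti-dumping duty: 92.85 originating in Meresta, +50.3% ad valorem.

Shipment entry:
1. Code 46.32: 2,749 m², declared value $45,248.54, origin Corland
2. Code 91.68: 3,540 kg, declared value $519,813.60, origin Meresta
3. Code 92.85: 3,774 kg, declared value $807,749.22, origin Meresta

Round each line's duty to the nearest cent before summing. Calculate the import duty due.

Line 1 (46.32, Corland, 2,749 m², $45,248.54):
Base rate for 46.32 is 4%.
Duty = $45,248.54 × 4% = $1,809.94.
Line 2 (91.68, Meresta, 3,540 kg, $519,813.60):
Base rate for 91.68 is 5.5%.
91.68 has an FTA preferential rate, but origin Meresta is not Meristan; base rate stands.
Additional duty on 91.68 from Meresta: +44.3%. Applied ad valorem rate: 5.5% + 44.3% = 49.8%.
Duty = $519,813.60 × 49.8% = $258,867.17.
Line 3 (92.85, Meresta, 3,774 kg, $807,749.22):
Base rate for 92.85 is $3.69/kg.
92.85 has an FTA preferential rate, but origin Meresta is not Meristan; base rate stands.
Additional duty on 92.85 from Meresta: +50.3% ad valorem. Applied ad valorem rate = 50.3%.
Duty = $807,749.22 × 50.3% + 3,774 × $3.69 = $420,223.92.
Total = $1,809.94 + $258,867.17 + $420,223.92 = $680,901.03.

$680,901.03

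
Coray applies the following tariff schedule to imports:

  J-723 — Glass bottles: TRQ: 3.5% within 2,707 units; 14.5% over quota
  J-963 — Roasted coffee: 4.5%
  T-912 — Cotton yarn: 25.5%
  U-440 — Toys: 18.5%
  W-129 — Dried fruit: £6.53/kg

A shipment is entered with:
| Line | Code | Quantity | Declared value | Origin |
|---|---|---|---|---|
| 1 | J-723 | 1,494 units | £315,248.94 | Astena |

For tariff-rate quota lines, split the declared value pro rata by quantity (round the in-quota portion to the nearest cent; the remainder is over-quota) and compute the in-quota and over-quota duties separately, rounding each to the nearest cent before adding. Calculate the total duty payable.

Line 1 (J-723, Astena, 1,494 units, £315,248.94):
Code J-723 is under a tariff-rate quota (threshold 2,707 units). Quantity 1,494 units is within the quota, so the in-quota rate 3.5% applies to the full value.
Duty = £315,248.94 × 3.5% = £11,033.71.

£11,033.71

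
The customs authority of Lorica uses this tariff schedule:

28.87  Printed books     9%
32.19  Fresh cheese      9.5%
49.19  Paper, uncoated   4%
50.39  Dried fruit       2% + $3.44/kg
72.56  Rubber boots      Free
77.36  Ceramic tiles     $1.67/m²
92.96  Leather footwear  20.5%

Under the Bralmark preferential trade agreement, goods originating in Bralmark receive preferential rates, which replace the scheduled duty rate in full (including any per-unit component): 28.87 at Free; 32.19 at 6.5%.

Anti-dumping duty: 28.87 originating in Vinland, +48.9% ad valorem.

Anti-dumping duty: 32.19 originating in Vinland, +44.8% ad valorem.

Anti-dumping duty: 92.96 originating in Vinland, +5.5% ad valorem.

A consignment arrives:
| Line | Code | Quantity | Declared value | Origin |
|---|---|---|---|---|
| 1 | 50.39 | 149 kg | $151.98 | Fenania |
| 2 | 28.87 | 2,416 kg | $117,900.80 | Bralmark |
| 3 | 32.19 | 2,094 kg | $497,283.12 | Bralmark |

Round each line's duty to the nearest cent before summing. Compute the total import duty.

$32,839.00

Line 1 (50.39, Fenania, 149 kg, $151.98):
Base rate for 50.39 is 2% + $3.44/kg.
Duty = $151.98 × 2% + 149 × $3.44 = $515.60.
Line 2 (28.87, Bralmark, 2,416 kg, $117,900.80):
Base rate for 28.87 is 9%.
Origin Bralmark qualifies under the Lorica–Bralmark agreement and 28.87 is covered: preferential rate Free applies instead.
The additional-duty order on 28.87 targets Vinland, not Bralmark; it does not apply.
Duty = $117,900.80 × 0% = $0.00.
Line 3 (32.19, Bralmark, 2,094 kg, $497,283.12):
Base rate for 32.19 is 9.5%.
Origin Bralmark qualifies under the Lorica–Bralmark agreement and 32.19 is covered: preferential rate 6.5% applies instead.
The additional-duty order on 32.19 targets Vinland, not Bralmark; it does not apply.
Duty = $497,283.12 × 6.5% = $32,323.40.
Total = $515.60 + $0.00 + $32,323.40 = $32,839.00.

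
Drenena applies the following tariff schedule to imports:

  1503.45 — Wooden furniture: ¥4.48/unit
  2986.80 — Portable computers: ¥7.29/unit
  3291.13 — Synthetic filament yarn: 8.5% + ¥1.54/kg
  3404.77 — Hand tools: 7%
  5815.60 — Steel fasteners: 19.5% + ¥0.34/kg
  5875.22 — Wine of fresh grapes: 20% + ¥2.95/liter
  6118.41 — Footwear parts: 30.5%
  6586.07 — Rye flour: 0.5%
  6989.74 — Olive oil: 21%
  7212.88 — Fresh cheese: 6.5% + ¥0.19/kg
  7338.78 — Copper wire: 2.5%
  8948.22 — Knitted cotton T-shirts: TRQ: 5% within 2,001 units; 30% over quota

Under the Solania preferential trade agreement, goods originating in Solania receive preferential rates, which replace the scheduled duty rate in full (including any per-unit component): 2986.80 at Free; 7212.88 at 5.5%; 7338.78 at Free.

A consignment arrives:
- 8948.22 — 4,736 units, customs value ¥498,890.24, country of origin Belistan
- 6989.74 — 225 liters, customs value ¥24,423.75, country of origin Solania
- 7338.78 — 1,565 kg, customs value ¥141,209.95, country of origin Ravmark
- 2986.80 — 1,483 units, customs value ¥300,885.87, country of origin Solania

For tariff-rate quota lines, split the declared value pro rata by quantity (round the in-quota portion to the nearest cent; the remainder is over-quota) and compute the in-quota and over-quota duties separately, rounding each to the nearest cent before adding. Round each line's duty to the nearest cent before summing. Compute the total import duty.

¥105,629.98

Line 1 (8948.22, Belistan, 4,736 units, ¥498,890.24):
Code 8948.22 is under a tariff-rate quota (threshold 2,001 units). In-quota: 2,001 units at 5%; over-quota: 2,735 units at 30%.
Pro-rata value split: in-quota = ¥498,890.24 × 2,001/4,736 = ¥210,785.34; over-quota = ¥498,890.24 − ¥210,785.34 = ¥288,104.90.
In-quota duty = ¥210,785.34 × 5% = ¥10,539.27. Over-quota duty = ¥288,104.90 × 30% = ¥86,431.47.
Line duty = ¥10,539.27 + ¥86,431.47 = ¥96,970.74.
Line 2 (6989.74, Solania, 225 liters, ¥24,423.75):
Base rate for 6989.74 is 21%.
Origin Solania is the FTA partner but 6989.74 is not on the preference list; base rate stands.
Duty = ¥24,423.75 × 21% = ¥5,128.99.
Line 3 (7338.78, Ravmark, 1,565 kg, ¥141,209.95):
Base rate for 7338.78 is 2.5%.
7338.78 has an FTA preferential rate, but origin Ravmark is not Solania; base rate stands.
Duty = ¥141,209.95 × 2.5% = ¥3,530.25.
Line 4 (2986.80, Solania, 1,483 units, ¥300,885.87):
Base rate for 2986.80 is ¥7.29/unit.
Origin Solania qualifies under the Drenena–Solania agreement and 2986.80 is covered: preferential rate Free applies instead.
Duty = ¥300,885.87 × 0% = ¥0.00.
Total = ¥96,970.74 + ¥5,128.99 + ¥3,530.25 + ¥0.00 = ¥105,629.98.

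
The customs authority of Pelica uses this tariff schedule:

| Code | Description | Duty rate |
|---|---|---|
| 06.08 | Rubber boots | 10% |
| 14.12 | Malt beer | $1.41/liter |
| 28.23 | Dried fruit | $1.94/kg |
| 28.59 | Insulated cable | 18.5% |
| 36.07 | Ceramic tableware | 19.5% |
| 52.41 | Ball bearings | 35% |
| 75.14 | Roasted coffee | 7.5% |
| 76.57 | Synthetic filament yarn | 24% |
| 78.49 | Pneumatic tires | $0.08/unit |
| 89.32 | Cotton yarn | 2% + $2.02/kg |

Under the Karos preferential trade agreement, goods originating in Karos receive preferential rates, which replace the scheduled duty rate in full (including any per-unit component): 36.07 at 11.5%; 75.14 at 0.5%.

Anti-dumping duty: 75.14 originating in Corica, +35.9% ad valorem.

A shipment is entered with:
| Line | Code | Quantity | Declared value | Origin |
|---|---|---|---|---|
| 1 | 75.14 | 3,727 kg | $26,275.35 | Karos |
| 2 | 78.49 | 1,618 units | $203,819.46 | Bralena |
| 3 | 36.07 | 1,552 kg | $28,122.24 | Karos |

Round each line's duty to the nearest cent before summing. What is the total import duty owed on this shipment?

Line 1 (75.14, Karos, 3,727 kg, $26,275.35):
Base rate for 75.14 is 7.5%.
Origin Karos qualifies under the Pelica–Karos agreement and 75.14 is covered: preferential rate 0.5% applies instead.
The additional-duty order on 75.14 targets Corica, not Karos; it does not apply.
Duty = $26,275.35 × 0.5% = $131.38.
Line 2 (78.49, Bralena, 1,618 units, $203,819.46):
Base rate for 78.49 is $0.08/unit.
Duty = 1,618 × $0.08 = $129.44.
Line 3 (36.07, Karos, 1,552 kg, $28,122.24):
Base rate for 36.07 is 19.5%.
Origin Karos qualifies under the Pelica–Karos agreement and 36.07 is covered: preferential rate 11.5% applies instead.
Duty = $28,122.24 × 11.5% = $3,234.06.
Total = $131.38 + $129.44 + $3,234.06 = $3,494.88.

$3,494.88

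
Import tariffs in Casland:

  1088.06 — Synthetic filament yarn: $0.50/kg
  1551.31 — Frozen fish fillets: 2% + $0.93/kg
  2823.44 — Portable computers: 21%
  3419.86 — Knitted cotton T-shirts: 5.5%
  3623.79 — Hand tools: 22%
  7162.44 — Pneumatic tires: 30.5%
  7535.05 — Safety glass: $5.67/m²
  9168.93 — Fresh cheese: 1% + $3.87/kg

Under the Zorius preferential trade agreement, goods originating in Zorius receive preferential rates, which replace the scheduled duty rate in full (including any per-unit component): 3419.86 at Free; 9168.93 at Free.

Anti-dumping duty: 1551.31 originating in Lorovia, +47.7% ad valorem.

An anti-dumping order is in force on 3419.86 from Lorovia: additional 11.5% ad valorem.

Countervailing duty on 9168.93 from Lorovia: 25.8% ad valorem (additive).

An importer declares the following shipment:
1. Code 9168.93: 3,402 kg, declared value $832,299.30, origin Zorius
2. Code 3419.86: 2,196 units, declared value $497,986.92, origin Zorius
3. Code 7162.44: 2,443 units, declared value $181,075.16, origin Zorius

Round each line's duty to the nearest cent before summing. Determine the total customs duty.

$55,227.92

Line 1 (9168.93, Zorius, 3,402 kg, $832,299.30):
Base rate for 9168.93 is 1% + $3.87/kg.
Origin Zorius qualifies under the Casland–Zorius agreement and 9168.93 is covered: preferential rate Free applies instead.
The additional-duty order on 9168.93 targets Lorovia, not Zorius; it does not apply.
Duty = $832,299.30 × 0% = $0.00.
Line 2 (3419.86, Zorius, 2,196 units, $497,986.92):
Base rate for 3419.86 is 5.5%.
Origin Zorius qualifies under the Casland–Zorius agreement and 3419.86 is covered: preferential rate Free applies instead.
The additional-duty order on 3419.86 targets Lorovia, not Zorius; it does not apply.
Duty = $497,986.92 × 0% = $0.00.
Line 3 (7162.44, Zorius, 2,443 units, $181,075.16):
Base rate for 7162.44 is 30.5%.
Origin Zorius is the FTA partner but 7162.44 is not on the preference list; base rate stands.
Duty = $181,075.16 × 30.5% = $55,227.92.
Total = $0.00 + $0.00 + $55,227.92 = $55,227.92.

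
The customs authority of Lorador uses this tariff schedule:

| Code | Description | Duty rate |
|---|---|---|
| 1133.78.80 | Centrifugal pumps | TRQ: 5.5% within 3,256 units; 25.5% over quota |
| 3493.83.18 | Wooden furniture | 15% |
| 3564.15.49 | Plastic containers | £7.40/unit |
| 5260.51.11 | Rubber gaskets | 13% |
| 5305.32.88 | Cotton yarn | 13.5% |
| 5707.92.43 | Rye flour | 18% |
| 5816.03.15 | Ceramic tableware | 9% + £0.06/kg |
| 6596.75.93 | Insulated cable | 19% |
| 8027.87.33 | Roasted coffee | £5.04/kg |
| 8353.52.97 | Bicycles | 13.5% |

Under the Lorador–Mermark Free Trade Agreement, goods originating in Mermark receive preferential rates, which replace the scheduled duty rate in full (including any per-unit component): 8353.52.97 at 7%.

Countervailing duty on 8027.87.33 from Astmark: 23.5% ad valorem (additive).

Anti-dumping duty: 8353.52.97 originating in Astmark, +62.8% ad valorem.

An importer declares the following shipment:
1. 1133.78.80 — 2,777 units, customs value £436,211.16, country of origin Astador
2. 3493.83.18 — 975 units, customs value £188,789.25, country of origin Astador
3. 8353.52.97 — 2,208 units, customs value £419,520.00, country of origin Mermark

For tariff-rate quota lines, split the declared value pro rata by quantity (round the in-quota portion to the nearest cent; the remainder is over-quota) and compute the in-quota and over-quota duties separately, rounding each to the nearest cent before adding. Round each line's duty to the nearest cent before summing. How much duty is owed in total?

£81,676.40

Line 1 (1133.78.80, Astador, 2,777 units, £436,211.16):
Code 1133.78.80 is under a tariff-rate quota (threshold 3,256 units). Quantity 2,777 units is within the quota, so the in-quota rate 5.5% applies to the full value.
Duty = £436,211.16 × 5.5% = £23,991.61.
Line 2 (3493.83.18, Astador, 975 units, £188,789.25):
Base rate for 3493.83.18 is 15%.
Duty = £188,789.25 × 15% = £28,318.39.
Line 3 (8353.52.97, Mermark, 2,208 units, £419,520.00):
Base rate for 8353.52.97 is 13.5%.
Origin Mermark qualifies under the Lorador–Mermark agreement and 8353.52.97 is covered: preferential rate 7% applies instead.
The additional-duty order on 8353.52.97 targets Astmark, not Mermark; it does not apply.
Duty = £419,520.00 × 7% = £29,366.40.
Total = £23,991.61 + £28,318.39 + £29,366.40 = £81,676.40.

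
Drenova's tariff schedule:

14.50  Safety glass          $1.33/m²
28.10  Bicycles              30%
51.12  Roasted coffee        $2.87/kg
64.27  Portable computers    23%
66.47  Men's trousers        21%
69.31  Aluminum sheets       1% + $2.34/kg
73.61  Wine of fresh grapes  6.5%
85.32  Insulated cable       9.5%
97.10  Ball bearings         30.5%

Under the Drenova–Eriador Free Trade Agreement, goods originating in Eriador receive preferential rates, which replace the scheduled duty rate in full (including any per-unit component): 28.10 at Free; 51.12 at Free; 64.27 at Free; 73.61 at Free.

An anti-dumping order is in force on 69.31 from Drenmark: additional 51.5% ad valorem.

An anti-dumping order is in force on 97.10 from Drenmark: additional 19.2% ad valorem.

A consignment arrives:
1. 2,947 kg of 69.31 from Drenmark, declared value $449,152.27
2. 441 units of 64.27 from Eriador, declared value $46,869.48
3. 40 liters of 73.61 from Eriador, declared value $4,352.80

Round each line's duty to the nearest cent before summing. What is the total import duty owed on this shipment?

$242,700.92

Line 1 (69.31, Drenmark, 2,947 kg, $449,152.27):
Base rate for 69.31 is 1% + $2.34/kg.
Additional duty on 69.31 from Drenmark: +51.5%. Applied ad valorem rate: 1% + 51.5% = 52.5%.
Duty = $449,152.27 × 52.5% + 2,947 × $2.34 = $242,700.92.
Line 2 (64.27, Eriador, 441 units, $46,869.48):
Base rate for 64.27 is 23%.
Origin Eriador qualifies under the Drenova–Eriador agreement and 64.27 is covered: preferential rate Free applies instead.
Duty = $46,869.48 × 0% = $0.00.
Line 3 (73.61, Eriador, 40 liters, $4,352.80):
Base rate for 73.61 is 6.5%.
Origin Eriador qualifies under the Drenova–Eriador agreement and 73.61 is covered: preferential rate Free applies instead.
Duty = $4,352.80 × 0% = $0.00.
Total = $242,700.92 + $0.00 + $0.00 = $242,700.92.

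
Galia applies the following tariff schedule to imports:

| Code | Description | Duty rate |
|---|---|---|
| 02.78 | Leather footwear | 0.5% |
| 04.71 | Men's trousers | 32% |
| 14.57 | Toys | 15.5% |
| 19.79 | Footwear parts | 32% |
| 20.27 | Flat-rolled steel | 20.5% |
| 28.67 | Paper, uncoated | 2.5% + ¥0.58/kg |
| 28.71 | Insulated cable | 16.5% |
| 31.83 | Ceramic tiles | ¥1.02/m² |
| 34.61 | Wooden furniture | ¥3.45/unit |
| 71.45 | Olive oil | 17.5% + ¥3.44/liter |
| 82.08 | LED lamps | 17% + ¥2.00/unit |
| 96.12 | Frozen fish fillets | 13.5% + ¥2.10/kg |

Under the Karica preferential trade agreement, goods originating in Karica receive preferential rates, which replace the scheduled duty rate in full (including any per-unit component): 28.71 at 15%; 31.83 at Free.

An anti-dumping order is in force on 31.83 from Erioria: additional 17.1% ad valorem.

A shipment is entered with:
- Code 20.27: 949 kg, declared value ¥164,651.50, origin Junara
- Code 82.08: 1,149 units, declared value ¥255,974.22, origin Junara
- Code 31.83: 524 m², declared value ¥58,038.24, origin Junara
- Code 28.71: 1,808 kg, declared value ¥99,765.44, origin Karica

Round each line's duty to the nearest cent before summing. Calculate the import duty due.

Line 1 (20.27, Junara, 949 kg, ¥164,651.50):
Base rate for 20.27 is 20.5%.
Duty = ¥164,651.50 × 20.5% = ¥33,753.56.
Line 2 (82.08, Junara, 1,149 units, ¥255,974.22):
Base rate for 82.08 is 17% + ¥2.00/unit.
Duty = ¥255,974.22 × 17% + 1,149 × ¥2.00 = ¥45,813.62.
Line 3 (31.83, Junara, 524 m², ¥58,038.24):
Base rate for 31.83 is ¥1.02/m².
31.83 has an FTA preferential rate, but origin Junara is not Karica; base rate stands.
The additional-duty order on 31.83 targets Erioria, not Junara; it does not apply.
Duty = 524 × ¥1.02 = ¥534.48.
Line 4 (28.71, Karica, 1,808 kg, ¥99,765.44):
Base rate for 28.71 is 16.5%.
Origin Karica qualifies under the Galia–Karica agreement and 28.71 is covered: preferential rate 15% applies instead.
Duty = ¥99,765.44 × 15% = ¥14,964.82.
Total = ¥33,753.56 + ¥45,813.62 + ¥534.48 + ¥14,964.82 = ¥95,066.48.

¥95,066.48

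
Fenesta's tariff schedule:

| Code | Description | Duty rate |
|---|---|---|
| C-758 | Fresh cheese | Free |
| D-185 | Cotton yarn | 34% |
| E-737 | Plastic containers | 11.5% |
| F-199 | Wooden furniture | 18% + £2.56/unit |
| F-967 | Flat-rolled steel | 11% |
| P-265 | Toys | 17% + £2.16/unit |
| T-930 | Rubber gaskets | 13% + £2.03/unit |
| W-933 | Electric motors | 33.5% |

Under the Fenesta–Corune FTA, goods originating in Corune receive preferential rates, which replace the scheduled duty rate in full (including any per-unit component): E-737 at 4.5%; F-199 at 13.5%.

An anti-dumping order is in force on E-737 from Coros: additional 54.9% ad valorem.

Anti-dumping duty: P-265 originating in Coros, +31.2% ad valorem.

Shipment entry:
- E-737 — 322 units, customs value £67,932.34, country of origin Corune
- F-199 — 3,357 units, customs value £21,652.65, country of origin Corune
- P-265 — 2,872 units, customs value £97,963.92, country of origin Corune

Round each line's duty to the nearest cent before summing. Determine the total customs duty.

£28,837.46

Line 1 (E-737, Corune, 322 units, £67,932.34):
Base rate for E-737 is 11.5%.
Origin Corune qualifies under the Fenesta–Corune agreement and E-737 is covered: preferential rate 4.5% applies instead.
The additional-duty order on E-737 targets Coros, not Corune; it does not apply.
Duty = £67,932.34 × 4.5% = £3,056.96.
Line 2 (F-199, Corune, 3,357 units, £21,652.65):
Base rate for F-199 is 18% + £2.56/unit.
Origin Corune qualifies under the Fenesta–Corune agreement and F-199 is covered: preferential rate 13.5% applies instead.
Duty = £21,652.65 × 13.5% = £2,923.11.
Line 3 (P-265, Corune, 2,872 units, £97,963.92):
Base rate for P-265 is 17% + £2.16/unit.
Origin Corune is the FTA partner but P-265 is not on the preference list; base rate stands.
The additional-duty order on P-265 targets Coros, not Corune; it does not apply.
Duty = £97,963.92 × 17% + 2,872 × £2.16 = £22,857.39.
Total = £3,056.96 + £2,923.11 + £22,857.39 = £28,837.46.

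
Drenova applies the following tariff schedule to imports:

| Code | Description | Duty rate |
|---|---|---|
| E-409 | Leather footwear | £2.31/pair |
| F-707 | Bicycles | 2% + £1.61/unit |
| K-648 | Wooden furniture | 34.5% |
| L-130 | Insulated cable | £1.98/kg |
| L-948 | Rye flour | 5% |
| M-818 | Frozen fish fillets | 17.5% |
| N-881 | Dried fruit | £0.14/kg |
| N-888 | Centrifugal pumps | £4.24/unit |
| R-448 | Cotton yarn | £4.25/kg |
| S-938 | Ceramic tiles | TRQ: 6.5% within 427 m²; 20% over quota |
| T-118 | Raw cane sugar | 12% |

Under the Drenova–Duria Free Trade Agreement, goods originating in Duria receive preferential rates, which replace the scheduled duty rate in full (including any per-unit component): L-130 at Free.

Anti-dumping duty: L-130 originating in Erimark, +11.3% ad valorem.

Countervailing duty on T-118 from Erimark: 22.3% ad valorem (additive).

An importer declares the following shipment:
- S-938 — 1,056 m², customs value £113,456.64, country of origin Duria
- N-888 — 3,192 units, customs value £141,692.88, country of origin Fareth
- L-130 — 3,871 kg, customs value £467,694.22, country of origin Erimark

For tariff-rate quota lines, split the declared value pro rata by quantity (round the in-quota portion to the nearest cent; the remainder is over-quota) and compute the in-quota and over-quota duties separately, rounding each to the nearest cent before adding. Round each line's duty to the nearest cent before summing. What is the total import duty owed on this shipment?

Line 1 (S-938, Duria, 1,056 m², £113,456.64):
Code S-938 is under a tariff-rate quota (threshold 427 m²). In-quota: 427 m² at 6.5%; over-quota: 629 m² at 20%.
Pro-rata value split: in-quota = £113,456.64 × 427/1,056 = £45,876.88; over-quota = £113,456.64 − £45,876.88 = £67,579.76.
In-quota duty = £45,876.88 × 6.5% = £2,982.00. Over-quota duty = £67,579.76 × 20% = £13,515.95.
Line duty = £2,982.00 + £13,515.95 = £16,497.95.
Line 2 (N-888, Fareth, 3,192 units, £141,692.88):
Base rate for N-888 is £4.24/unit.
Duty = 3,192 × £4.24 = £13,534.08.
Line 3 (L-130, Erimark, 3,871 kg, £467,694.22):
Base rate for L-130 is £1.98/kg.
L-130 has an FTA preferential rate, but origin Erimark is not Duria; base rate stands.
Additional duty on L-130 from Erimark: +11.3% ad valorem. Applied ad valorem rate = 11.3%.
Duty = £467,694.22 × 11.3% + 3,871 × £1.98 = £60,514.03.
Total = £16,497.95 + £13,534.08 + £60,514.03 = £90,546.06.

£90,546.06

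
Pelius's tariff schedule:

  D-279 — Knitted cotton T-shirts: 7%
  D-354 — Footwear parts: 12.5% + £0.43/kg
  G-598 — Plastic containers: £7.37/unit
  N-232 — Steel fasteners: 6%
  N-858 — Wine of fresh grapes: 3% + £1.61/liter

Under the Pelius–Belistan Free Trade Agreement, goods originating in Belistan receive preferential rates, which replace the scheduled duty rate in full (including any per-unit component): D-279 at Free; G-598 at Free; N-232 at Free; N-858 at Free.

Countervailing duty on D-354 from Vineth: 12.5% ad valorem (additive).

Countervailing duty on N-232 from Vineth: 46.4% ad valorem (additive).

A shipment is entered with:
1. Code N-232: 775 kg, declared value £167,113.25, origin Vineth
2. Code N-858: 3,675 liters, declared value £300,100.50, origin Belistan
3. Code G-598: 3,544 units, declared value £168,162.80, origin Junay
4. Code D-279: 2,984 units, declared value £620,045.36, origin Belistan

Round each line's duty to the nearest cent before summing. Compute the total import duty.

£113,686.62

Line 1 (N-232, Vineth, 775 kg, £167,113.25):
Base rate for N-232 is 6%.
N-232 has an FTA preferential rate, but origin Vineth is not Belistan; base rate stands.
Additional duty on N-232 from Vineth: +46.4%. Applied ad valorem rate: 6% + 46.4% = 52.4%.
Duty = £167,113.25 × 52.4% = £87,567.34.
Line 2 (N-858, Belistan, 3,675 liters, £300,100.50):
Base rate for N-858 is 3% + £1.61/liter.
Origin Belistan qualifies under the Pelius–Belistan agreement and N-858 is covered: preferential rate Free applies instead.
Duty = £300,100.50 × 0% = £0.00.
Line 3 (G-598, Junay, 3,544 units, £168,162.80):
Base rate for G-598 is £7.37/unit.
G-598 has an FTA preferential rate, but origin Junay is not Belistan; base rate stands.
Duty = 3,544 × £7.37 = £26,119.28.
Line 4 (D-279, Belistan, 2,984 units, £620,045.36):
Base rate for D-279 is 7%.
Origin Belistan qualifies under the Pelius–Belistan agreement and D-279 is covered: preferential rate Free applies instead.
Duty = £620,045.36 × 0% = £0.00.
Total = £87,567.34 + £0.00 + £26,119.28 + £0.00 = £113,686.62.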